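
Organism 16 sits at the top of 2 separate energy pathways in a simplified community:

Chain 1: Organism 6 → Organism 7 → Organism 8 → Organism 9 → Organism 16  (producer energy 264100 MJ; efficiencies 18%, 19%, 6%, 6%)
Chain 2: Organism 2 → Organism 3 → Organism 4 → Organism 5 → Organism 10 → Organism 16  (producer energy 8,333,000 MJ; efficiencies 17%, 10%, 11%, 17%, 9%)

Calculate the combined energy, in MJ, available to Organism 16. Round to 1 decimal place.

270.9 MJ

Chain 1: 264100 × 0.18 × 0.19 × 0.06 × 0.06 = 32.515992 MJ
Chain 2: 8333000 × 0.17 × 0.1 × 0.11 × 0.17 × 0.09 = 238.415463 MJ
Total at Organism 16: 32.515992 + 238.415463 = 270.931455 MJ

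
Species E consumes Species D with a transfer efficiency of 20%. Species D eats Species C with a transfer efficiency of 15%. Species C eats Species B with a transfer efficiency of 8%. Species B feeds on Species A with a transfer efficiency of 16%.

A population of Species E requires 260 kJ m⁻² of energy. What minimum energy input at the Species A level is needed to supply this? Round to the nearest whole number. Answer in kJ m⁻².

677083 kJ m⁻²

Cumulative transfer efficiency: 0.16 × 0.08 × 0.15 × 0.2 = 0.000384
Species A energy = 260 / 0.000384 = 677083 kJ m⁻²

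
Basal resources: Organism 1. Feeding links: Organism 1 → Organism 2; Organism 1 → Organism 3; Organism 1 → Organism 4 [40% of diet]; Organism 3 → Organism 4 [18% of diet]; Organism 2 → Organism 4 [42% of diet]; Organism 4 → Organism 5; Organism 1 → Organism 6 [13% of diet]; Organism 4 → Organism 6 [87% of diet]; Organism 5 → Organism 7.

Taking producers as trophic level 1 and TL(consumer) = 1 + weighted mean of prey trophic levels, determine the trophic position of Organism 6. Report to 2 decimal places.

Organism 2: 1 + 1 = 2
Organism 3: 1 + 1 = 2
Organism 4: 1 + (0.4×1 + 0.18×2 + 0.42×2) = 2.6
Organism 5: 1 + 2.6 = 3.6
Organism 6: 1 + (0.13×1 + 0.87×2.6) = 3.392
Organism 7: 1 + 3.6 = 4.6

3.39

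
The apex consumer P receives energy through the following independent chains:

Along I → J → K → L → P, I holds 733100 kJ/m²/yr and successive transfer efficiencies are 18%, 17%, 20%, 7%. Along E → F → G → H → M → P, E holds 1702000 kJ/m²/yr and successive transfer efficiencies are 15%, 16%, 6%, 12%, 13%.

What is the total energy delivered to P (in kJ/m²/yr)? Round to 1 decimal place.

Via I: 733100 × 0.18 × 0.17 × 0.2 × 0.07 = 314.06004 kJ/m²/yr
Via E: 1702000 × 0.15 × 0.16 × 0.06 × 0.12 × 0.13 = 38.233728 kJ/m²/yr
Total at P: 314.06004 + 38.233728 = 352.293768 kJ/m²/yr

352.3 kJ/m²/yr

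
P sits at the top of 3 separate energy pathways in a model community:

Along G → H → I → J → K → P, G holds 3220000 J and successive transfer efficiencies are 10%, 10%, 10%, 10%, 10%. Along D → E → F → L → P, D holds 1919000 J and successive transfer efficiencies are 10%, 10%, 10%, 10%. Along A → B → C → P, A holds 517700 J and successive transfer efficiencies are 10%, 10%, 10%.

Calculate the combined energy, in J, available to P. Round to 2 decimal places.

741.80 J

Via G: 3220000 × 0.1 × 0.1 × 0.1 × 0.1 × 0.1 = 32.2 J
Via D: 1919000 × 0.1 × 0.1 × 0.1 × 0.1 = 191.9 J
Via A: 517700 × 0.1 × 0.1 × 0.1 = 517.7 J
Total at P: 32.2 + 191.9 + 517.7 = 741.8 J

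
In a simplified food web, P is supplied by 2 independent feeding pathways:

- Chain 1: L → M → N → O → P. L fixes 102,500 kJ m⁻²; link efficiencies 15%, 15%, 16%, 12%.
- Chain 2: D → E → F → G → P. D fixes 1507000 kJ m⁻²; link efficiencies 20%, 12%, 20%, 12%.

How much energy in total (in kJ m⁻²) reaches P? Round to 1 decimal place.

Chain 1: 102500 × 0.15 × 0.15 × 0.16 × 0.12 = 44.28 kJ m⁻²
Chain 2: 1507000 × 0.2 × 0.12 × 0.2 × 0.12 = 868.032 kJ m⁻²
Total at P: 44.28 + 868.032 = 912.312 kJ m⁻²

912.3 kJ m⁻²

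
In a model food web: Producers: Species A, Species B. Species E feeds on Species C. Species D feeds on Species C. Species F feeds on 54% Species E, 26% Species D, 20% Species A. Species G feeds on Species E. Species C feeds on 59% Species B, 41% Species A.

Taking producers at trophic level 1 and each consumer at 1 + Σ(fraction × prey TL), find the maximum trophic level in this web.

4

Species C: 1 + (0.59×1 + 0.41×1) = 2
Species D: 1 + 2 = 3
Species E: 1 + 2 = 3
Species F: 1 + (0.54×3 + 0.26×3 + 0.2×1) = 3.6
Species G: 1 + 3 = 4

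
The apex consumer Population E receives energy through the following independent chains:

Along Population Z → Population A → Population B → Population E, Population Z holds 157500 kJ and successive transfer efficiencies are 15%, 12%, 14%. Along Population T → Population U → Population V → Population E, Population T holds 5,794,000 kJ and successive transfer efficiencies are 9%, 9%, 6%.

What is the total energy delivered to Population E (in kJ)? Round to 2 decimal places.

3212.78 kJ

Via Population Z: 157500 × 0.15 × 0.12 × 0.14 = 396.9 kJ
Via Population T: 5794000 × 0.09 × 0.09 × 0.06 = 2815.884 kJ
Total at Population E: 396.9 + 2815.884 = 3212.784 kJ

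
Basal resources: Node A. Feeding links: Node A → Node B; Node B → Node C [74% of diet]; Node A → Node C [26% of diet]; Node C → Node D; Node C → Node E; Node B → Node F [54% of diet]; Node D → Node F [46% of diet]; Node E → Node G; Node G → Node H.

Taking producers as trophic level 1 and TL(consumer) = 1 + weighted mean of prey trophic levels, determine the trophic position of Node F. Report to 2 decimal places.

Node B: 1 + 1 = 2
Node C: 1 + (0.74×2 + 0.26×1) = 2.74
Node D: 1 + 2.74 = 3.74
Node E: 1 + 2.74 = 3.74
Node F: 1 + (0.54×2 + 0.46×3.74) = 3.8004
Node G: 1 + 3.74 = 4.74
Node H: 1 + 4.74 = 5.74

3.80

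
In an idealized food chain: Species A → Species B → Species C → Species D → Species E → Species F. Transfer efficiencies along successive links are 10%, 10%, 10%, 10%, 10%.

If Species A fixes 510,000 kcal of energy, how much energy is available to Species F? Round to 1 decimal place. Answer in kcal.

Species B: 510000 × 0.1 = 51000 kcal
Species C: 51000 × 0.1 = 5100 kcal
Species D: 5100 × 0.1 = 510 kcal
Species E: 510 × 0.1 = 51 kcal
Species F: 51 × 0.1 = 5.1 kcal

5.1 kcal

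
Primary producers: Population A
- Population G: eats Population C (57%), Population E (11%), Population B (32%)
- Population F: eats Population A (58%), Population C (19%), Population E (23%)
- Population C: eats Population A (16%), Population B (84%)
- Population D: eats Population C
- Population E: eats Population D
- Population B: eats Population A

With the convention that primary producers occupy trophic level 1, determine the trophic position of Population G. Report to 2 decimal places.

3.79

Population B: 1 + 1 = 2
Population C: 1 + (0.16×1 + 0.84×2) = 2.84
Population D: 1 + 2.84 = 3.84
Population E: 1 + 3.84 = 4.84
Population F: 1 + (0.58×1 + 0.19×2.84 + 0.23×4.84) = 3.2328
Population G: 1 + (0.57×2.84 + 0.11×4.84 + 0.32×2) = 3.7912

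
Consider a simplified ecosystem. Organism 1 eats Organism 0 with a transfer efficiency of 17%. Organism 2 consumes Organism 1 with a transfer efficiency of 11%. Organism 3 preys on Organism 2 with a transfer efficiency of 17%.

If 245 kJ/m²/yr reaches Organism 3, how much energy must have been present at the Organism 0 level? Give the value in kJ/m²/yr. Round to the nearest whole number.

Cumulative transfer efficiency: 0.17 × 0.11 × 0.17 = 0.003179
Organism 0 energy = 245 / 0.003179 = 77068 kJ/m²/yr

77068 kJ/m²/yr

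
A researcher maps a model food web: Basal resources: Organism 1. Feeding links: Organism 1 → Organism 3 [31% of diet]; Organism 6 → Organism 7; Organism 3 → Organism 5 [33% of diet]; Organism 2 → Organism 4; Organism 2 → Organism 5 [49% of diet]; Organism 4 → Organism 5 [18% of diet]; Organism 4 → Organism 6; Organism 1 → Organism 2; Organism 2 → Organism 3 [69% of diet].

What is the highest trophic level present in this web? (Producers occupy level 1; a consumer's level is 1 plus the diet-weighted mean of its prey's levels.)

Organism 2: 1 + 1 = 2
Organism 3: 1 + (0.69×2 + 0.31×1) = 2.69
Organism 4: 1 + 2 = 3
Organism 5: 1 + (0.49×2 + 0.33×2.69 + 0.18×3) = 3.4077
Organism 6: 1 + 3 = 4
Organism 7: 1 + 4 = 5

5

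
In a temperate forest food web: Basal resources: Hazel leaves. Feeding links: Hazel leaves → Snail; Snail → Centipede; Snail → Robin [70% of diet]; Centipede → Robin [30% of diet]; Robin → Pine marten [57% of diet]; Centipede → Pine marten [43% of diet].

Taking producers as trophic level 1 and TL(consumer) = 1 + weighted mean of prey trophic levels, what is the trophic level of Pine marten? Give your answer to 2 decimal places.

4.17

Snail: 1 + 1 = 2
Centipede: 1 + 2 = 3
Robin: 1 + (0.7×2 + 0.3×3) = 3.3
Pine marten: 1 + (0.57×3.3 + 0.43×3) = 4.171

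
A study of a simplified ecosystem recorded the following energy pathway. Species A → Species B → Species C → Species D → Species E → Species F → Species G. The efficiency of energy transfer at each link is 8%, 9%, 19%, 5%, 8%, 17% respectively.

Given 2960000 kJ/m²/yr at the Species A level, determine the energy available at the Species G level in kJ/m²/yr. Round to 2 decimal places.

Species B: 2960000 × 0.08 = 236800 kJ/m²/yr
Species C: 236800 × 0.09 = 21312 kJ/m²/yr
Species D: 21312 × 0.19 = 4049.28 kJ/m²/yr
Species E: 4049.28 × 0.05 = 202.464 kJ/m²/yr
Species F: 202.464 × 0.08 = 16.19712 kJ/m²/yr
Species G: 16.19712 × 0.17 = 2.7535104 kJ/m²/yr

2.75 kJ/m²/yr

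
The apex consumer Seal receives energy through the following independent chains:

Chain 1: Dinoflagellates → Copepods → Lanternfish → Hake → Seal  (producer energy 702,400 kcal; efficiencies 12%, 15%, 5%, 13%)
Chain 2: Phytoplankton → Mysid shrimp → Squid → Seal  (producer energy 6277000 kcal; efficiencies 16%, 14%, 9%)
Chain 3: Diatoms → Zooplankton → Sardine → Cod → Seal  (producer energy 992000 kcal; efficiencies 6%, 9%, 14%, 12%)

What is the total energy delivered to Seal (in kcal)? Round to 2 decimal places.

12826.61 kcal

Chain 1: 702400 × 0.12 × 0.15 × 0.05 × 0.13 = 82.1808 kcal
Chain 2: 6277000 × 0.16 × 0.14 × 0.09 = 12654.432 kcal
Chain 3: 992000 × 0.06 × 0.09 × 0.14 × 0.12 = 89.99424 kcal
Total at Seal: 82.1808 + 12654.432 + 89.99424 = 12826.60704 kcal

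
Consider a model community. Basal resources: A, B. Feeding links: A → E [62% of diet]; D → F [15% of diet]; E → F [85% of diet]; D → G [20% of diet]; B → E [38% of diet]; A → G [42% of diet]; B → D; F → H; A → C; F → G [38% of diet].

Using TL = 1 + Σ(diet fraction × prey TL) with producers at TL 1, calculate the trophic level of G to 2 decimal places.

C: 1 + 1 = 2
D: 1 + 1 = 2
E: 1 + (0.62×1 + 0.38×1) = 2
F: 1 + (0.85×2 + 0.15×2) = 3
G: 1 + (0.2×2 + 0.38×3 + 0.42×1) = 2.96
H: 1 + 3 = 4

2.96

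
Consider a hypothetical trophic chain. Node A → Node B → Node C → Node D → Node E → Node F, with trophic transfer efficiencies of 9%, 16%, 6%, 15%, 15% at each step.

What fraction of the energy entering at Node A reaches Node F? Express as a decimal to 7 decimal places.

0.0000194

Product of link efficiencies: 0.09 × 0.16 × 0.06 × 0.15 × 0.15 = 0.00001944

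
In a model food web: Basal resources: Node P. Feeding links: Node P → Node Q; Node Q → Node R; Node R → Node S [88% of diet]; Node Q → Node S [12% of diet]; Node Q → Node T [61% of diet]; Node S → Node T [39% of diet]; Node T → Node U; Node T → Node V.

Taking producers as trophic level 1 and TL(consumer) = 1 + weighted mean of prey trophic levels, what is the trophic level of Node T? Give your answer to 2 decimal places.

Node Q: 1 + 1 = 2
Node R: 1 + 2 = 3
Node S: 1 + (0.88×3 + 0.12×2) = 3.88
Node T: 1 + (0.61×2 + 0.39×3.88) = 3.7332
Node U: 1 + 3.7332 = 4.7332
Node V: 1 + 3.7332 = 4.7332

3.73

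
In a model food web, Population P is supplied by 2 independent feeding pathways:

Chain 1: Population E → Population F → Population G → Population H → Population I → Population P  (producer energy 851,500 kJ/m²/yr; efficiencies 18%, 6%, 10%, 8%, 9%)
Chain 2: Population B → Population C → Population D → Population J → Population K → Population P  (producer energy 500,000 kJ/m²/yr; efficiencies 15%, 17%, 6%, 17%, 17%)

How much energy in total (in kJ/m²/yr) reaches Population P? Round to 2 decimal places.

28.73 kJ/m²/yr

Chain 1: 851500 × 0.18 × 0.06 × 0.1 × 0.08 × 0.09 = 6.621264 kJ/m²/yr
Chain 2: 500000 × 0.15 × 0.17 × 0.06 × 0.17 × 0.17 = 22.1085 kJ/m²/yr
Total at Population P: 6.621264 + 22.1085 = 28.729764 kJ/m²/yr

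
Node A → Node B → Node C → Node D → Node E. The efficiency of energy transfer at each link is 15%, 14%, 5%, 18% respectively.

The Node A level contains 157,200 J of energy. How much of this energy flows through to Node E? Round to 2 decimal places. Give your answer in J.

Node B: 157200 × 0.15 = 23580 J
Node C: 23580 × 0.14 = 3301.2 J
Node D: 3301.2 × 0.05 = 165.06 J
Node E: 165.06 × 0.18 = 29.7108 J

29.71 J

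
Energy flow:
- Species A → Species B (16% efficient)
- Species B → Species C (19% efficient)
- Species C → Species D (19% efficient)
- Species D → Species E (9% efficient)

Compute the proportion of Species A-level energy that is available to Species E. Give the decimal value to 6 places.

0.000520

Product of link efficiencies: 0.16 × 0.19 × 0.19 × 0.09 = 0.00051984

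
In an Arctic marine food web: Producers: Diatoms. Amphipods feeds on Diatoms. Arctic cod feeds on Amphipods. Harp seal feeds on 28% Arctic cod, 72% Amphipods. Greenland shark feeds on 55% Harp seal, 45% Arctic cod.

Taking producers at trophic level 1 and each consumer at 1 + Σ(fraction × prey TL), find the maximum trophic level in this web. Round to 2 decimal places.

Amphipods: 1 + 1 = 2
Arctic cod: 1 + 2 = 3
Harp seal: 1 + (0.28×3 + 0.72×2) = 3.28
Greenland shark: 1 + (0.55×3.28 + 0.45×3) = 4.154

4.15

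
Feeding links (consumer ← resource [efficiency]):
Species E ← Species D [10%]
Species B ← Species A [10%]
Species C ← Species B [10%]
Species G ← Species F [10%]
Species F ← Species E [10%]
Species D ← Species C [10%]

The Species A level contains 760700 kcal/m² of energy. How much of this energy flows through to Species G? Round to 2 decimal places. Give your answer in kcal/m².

Species B: 760700 × 0.1 = 76070 kcal/m²
Species C: 76070 × 0.1 = 7607 kcal/m²
Species D: 7607 × 0.1 = 760.7 kcal/m²
Species E: 760.7 × 0.1 = 76.07 kcal/m²
Species F: 76.07 × 0.1 = 7.607 kcal/m²
Species G: 7.607 × 0.1 = 0.7607 kcal/m²

0.76 kcal/m²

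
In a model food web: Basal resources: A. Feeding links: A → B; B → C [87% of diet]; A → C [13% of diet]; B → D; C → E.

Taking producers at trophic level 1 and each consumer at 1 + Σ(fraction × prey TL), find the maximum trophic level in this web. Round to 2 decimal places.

3.87

B: 1 + 1 = 2
C: 1 + (0.87×2 + 0.13×1) = 2.87
D: 1 + 2 = 3
E: 1 + 2.87 = 3.87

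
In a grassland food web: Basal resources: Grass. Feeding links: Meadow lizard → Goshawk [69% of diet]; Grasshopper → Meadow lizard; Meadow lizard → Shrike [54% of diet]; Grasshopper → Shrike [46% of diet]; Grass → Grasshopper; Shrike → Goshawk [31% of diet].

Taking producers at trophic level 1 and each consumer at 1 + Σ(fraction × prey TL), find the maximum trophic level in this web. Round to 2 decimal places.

4.17

Grasshopper: 1 + 1 = 2
Meadow lizard: 1 + 2 = 3
Shrike: 1 + (0.54×3 + 0.46×2) = 3.54
Goshawk: 1 + (0.69×3 + 0.31×3.54) = 4.1674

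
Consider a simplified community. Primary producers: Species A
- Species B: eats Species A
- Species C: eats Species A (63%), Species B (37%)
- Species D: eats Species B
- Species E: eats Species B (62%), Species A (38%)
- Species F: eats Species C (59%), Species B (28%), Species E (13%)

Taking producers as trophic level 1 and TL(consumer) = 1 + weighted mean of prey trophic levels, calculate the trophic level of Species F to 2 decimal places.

3.30

Species B: 1 + 1 = 2
Species C: 1 + (0.63×1 + 0.37×2) = 2.37
Species D: 1 + 2 = 3
Species E: 1 + (0.62×2 + 0.38×1) = 2.62
Species F: 1 + (0.59×2.37 + 0.28×2 + 0.13×2.62) = 3.2989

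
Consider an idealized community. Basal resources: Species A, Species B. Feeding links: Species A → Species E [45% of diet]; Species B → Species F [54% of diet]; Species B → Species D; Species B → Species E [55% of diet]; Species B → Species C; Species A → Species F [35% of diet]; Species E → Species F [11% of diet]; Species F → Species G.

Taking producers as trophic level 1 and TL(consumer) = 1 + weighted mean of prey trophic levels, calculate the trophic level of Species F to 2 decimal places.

2.11

Species C: 1 + 1 = 2
Species D: 1 + 1 = 2
Species E: 1 + (0.45×1 + 0.55×1) = 2
Species F: 1 + (0.35×1 + 0.11×2 + 0.54×1) = 2.11
Species G: 1 + 2.11 = 3.11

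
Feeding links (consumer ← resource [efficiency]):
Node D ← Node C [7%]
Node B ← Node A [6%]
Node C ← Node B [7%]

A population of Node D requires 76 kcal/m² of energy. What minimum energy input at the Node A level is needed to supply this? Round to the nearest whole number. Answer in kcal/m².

258503 kcal/m²

Cumulative transfer efficiency: 0.06 × 0.07 × 0.07 = 0.000294
Node A energy = 76 / 0.000294 = 258503 kcal/m²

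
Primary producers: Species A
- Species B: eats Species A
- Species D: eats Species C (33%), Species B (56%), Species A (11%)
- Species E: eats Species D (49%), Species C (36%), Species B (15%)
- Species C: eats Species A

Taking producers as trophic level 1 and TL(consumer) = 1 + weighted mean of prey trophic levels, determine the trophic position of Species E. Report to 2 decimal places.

Species B: 1 + 1 = 2
Species C: 1 + 1 = 2
Species D: 1 + (0.33×2 + 0.56×2 + 0.11×1) = 2.89
Species E: 1 + (0.49×2.89 + 0.36×2 + 0.15×2) = 3.4361

3.44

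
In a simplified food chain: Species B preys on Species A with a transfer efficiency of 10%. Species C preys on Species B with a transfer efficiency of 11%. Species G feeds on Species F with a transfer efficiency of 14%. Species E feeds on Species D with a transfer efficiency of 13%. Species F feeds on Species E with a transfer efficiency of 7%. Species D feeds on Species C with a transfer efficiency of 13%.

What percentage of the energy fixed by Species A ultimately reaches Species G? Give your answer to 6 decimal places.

0.000182%

Product of link efficiencies: 0.1 × 0.11 × 0.13 × 0.13 × 0.07 × 0.14 = 0.00000182182
As a percentage: 0.00000182182 × 100 = 0.000182%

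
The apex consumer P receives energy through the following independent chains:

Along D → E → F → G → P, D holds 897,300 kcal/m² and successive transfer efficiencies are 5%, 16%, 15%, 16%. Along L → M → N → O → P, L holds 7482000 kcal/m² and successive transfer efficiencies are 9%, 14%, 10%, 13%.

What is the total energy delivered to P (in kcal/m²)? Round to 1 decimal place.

Via D: 897300 × 0.05 × 0.16 × 0.15 × 0.16 = 172.2816 kcal/m²
Via L: 7482000 × 0.09 × 0.14 × 0.1 × 0.13 = 1225.5516 kcal/m²
Total at P: 172.2816 + 1225.5516 = 1397.8332 kcal/m²

1397.8 kcal/m²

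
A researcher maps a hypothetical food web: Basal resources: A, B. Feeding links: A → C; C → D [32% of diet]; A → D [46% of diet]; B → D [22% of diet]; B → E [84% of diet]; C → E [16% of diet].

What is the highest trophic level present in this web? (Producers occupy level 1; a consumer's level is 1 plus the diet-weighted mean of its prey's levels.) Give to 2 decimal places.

2.32

C: 1 + 1 = 2
D: 1 + (0.32×2 + 0.46×1 + 0.22×1) = 2.32
E: 1 + (0.84×1 + 0.16×2) = 2.16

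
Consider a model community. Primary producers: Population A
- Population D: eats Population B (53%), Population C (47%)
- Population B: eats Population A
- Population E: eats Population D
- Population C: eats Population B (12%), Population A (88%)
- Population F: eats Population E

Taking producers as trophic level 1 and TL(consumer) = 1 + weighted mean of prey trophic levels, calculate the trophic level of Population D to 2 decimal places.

3.06

Population B: 1 + 1 = 2
Population C: 1 + (0.12×2 + 0.88×1) = 2.12
Population D: 1 + (0.53×2 + 0.47×2.12) = 3.0564
Population E: 1 + 3.0564 = 4.0564
Population F: 1 + 4.0564 = 5.0564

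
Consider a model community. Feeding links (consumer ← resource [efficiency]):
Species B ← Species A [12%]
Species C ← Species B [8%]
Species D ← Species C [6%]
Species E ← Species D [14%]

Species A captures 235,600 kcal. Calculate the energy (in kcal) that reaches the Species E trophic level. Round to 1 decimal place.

19.0 kcal

Species B: 235600 × 0.12 = 28272 kcal
Species C: 28272 × 0.08 = 2261.76 kcal
Species D: 2261.76 × 0.06 = 135.7056 kcal
Species E: 135.7056 × 0.14 = 18.998784 kcal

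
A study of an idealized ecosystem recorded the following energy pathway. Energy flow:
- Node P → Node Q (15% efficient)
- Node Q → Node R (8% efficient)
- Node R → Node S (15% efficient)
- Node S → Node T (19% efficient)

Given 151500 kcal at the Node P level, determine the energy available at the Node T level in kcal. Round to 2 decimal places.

51.81 kcal

Node Q: 151500 × 0.15 = 22725 kcal
Node R: 22725 × 0.08 = 1818 kcal
Node S: 1818 × 0.15 = 272.7 kcal
Node T: 272.7 × 0.19 = 51.813 kcal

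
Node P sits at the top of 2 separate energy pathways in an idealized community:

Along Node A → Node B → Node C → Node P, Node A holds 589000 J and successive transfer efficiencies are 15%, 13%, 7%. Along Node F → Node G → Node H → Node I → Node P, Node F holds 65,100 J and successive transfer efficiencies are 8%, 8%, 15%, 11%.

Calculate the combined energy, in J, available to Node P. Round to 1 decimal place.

810.9 J

Via Node A: 589000 × 0.15 × 0.13 × 0.07 = 803.985 J
Via Node F: 65100 × 0.08 × 0.08 × 0.15 × 0.11 = 6.87456 J
Total at Node P: 803.985 + 6.87456 = 810.85956 J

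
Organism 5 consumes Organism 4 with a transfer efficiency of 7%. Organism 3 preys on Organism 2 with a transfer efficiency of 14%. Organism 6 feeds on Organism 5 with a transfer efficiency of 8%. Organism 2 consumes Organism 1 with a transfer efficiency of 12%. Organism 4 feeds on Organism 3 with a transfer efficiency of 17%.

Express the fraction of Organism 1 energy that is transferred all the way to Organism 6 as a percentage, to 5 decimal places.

0.00160%

Product of link efficiencies: 0.12 × 0.14 × 0.17 × 0.07 × 0.08 = 0.0000159936
As a percentage: 0.0000159936 × 100 = 0.00160%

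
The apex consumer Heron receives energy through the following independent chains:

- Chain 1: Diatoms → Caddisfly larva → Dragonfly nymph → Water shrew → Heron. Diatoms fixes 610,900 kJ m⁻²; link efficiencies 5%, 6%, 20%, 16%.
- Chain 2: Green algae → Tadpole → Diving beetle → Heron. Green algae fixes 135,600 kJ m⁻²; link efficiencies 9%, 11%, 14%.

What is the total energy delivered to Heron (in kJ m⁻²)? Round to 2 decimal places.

246.59 kJ m⁻²

Chain 1: 610900 × 0.05 × 0.06 × 0.2 × 0.16 = 58.6464 kJ m⁻²
Chain 2: 135600 × 0.09 × 0.11 × 0.14 = 187.9416 kJ m⁻²
Total at Heron: 58.6464 + 187.9416 = 246.588 kJ m⁻²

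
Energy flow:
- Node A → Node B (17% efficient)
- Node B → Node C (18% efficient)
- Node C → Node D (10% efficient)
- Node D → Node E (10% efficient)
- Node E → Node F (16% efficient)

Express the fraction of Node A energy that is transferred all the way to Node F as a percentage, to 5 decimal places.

Product of link efficiencies: 0.17 × 0.18 × 0.1 × 0.1 × 0.16 = 0.00004896
As a percentage: 0.00004896 × 100 = 0.00490%

0.00490%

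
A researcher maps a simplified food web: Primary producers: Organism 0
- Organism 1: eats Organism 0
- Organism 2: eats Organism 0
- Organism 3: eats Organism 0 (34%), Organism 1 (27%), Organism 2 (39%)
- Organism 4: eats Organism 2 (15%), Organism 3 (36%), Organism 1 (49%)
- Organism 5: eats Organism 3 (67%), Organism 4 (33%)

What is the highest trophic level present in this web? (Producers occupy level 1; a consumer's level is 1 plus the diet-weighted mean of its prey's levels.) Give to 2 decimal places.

Organism 1: 1 + 1 = 2
Organism 2: 1 + 1 = 2
Organism 3: 1 + (0.34×1 + 0.27×2 + 0.39×2) = 2.66
Organism 4: 1 + (0.15×2 + 0.36×2.66 + 0.49×2) = 3.2376
Organism 5: 1 + (0.67×2.66 + 0.33×3.2376) = 3.850608

3.85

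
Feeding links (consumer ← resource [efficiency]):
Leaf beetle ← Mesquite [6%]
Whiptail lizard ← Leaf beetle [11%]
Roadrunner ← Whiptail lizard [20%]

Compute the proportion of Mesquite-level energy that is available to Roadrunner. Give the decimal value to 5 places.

0.00132

Product of link efficiencies: 0.06 × 0.11 × 0.2 = 0.00132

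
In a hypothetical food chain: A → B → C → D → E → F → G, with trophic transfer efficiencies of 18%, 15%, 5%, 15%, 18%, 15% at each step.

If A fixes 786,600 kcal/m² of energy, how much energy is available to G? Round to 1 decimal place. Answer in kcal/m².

4.3 kcal/m²

B: 786600 × 0.18 = 141588 kcal/m²
C: 141588 × 0.15 = 21238.2 kcal/m²
D: 21238.2 × 0.05 = 1061.91 kcal/m²
E: 1061.91 × 0.15 = 159.2865 kcal/m²
F: 159.2865 × 0.18 = 28.67157 kcal/m²
G: 28.67157 × 0.15 = 4.3007355 kcal/m²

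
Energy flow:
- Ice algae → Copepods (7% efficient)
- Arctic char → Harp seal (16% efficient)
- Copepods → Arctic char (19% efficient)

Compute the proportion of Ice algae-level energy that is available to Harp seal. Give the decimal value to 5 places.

0.00213

Product of link efficiencies: 0.07 × 0.19 × 0.16 = 0.002128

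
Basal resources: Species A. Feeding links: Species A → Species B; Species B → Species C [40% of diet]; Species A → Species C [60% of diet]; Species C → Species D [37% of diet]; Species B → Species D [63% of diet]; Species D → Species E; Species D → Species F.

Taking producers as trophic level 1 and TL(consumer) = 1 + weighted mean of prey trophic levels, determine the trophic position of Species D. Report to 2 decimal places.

3.15

Species B: 1 + 1 = 2
Species C: 1 + (0.4×2 + 0.6×1) = 2.4
Species D: 1 + (0.37×2.4 + 0.63×2) = 3.148
Species E: 1 + 3.148 = 4.148
Species F: 1 + 3.148 = 4.148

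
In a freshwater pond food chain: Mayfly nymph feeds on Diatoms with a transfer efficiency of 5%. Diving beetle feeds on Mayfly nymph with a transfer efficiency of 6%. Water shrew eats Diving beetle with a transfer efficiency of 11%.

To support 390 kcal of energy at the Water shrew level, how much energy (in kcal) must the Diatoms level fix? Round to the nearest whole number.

Cumulative transfer efficiency: 0.05 × 0.06 × 0.11 = 0.00033
Diatoms energy = 390 / 0.00033 = 1181818 kcal

1181818 kcal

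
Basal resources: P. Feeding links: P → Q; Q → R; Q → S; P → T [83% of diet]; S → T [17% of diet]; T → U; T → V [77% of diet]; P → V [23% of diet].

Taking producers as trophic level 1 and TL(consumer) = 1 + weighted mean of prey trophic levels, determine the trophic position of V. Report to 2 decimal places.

Q: 1 + 1 = 2
R: 1 + 2 = 3
S: 1 + 2 = 3
T: 1 + (0.83×1 + 0.17×3) = 2.34
U: 1 + 2.34 = 3.34
V: 1 + (0.77×2.34 + 0.23×1) = 3.0318

3.03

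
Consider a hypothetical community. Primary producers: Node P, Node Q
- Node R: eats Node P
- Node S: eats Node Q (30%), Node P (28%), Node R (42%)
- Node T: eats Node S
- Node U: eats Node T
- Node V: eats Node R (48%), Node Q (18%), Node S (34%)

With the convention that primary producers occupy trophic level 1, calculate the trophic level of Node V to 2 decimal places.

Node R: 1 + 1 = 2
Node S: 1 + (0.3×1 + 0.28×1 + 0.42×2) = 2.42
Node T: 1 + 2.42 = 3.42
Node U: 1 + 3.42 = 4.42
Node V: 1 + (0.48×2 + 0.18×1 + 0.34×2.42) = 2.9628

2.96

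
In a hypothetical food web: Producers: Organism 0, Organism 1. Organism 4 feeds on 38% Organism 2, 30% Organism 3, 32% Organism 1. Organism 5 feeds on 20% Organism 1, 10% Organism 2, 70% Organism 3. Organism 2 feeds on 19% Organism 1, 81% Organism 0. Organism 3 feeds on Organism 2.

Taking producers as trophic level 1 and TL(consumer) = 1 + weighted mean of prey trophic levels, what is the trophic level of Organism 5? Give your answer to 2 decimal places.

Organism 2: 1 + (0.19×1 + 0.81×1) = 2
Organism 3: 1 + 2 = 3
Organism 4: 1 + (0.38×2 + 0.3×3 + 0.32×1) = 2.98
Organism 5: 1 + (0.2×1 + 0.1×2 + 0.7×3) = 3.5

3.50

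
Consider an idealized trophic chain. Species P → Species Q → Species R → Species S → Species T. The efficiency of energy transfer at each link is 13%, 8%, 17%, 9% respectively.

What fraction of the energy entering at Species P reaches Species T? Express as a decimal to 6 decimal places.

Product of link efficiencies: 0.13 × 0.08 × 0.17 × 0.09 = 0.00015912

0.000159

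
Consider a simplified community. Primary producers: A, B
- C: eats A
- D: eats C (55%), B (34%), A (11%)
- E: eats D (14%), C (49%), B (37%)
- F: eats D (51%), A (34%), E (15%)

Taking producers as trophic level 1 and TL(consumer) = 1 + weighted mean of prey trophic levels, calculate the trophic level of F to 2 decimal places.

C: 1 + 1 = 2
D: 1 + (0.55×2 + 0.34×1 + 0.11×1) = 2.55
E: 1 + (0.14×2.55 + 0.49×2 + 0.37×1) = 2.707
F: 1 + (0.51×2.55 + 0.34×1 + 0.15×2.707) = 3.04655

3.05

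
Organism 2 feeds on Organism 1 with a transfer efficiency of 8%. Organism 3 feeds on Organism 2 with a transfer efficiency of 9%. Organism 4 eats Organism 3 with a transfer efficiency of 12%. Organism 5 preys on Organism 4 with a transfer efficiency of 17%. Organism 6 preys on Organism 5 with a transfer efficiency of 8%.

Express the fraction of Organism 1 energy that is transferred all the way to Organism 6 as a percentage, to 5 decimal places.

Product of link efficiencies: 0.08 × 0.09 × 0.12 × 0.17 × 0.08 = 0.0000117504
As a percentage: 0.0000117504 × 100 = 0.00118%

0.00118%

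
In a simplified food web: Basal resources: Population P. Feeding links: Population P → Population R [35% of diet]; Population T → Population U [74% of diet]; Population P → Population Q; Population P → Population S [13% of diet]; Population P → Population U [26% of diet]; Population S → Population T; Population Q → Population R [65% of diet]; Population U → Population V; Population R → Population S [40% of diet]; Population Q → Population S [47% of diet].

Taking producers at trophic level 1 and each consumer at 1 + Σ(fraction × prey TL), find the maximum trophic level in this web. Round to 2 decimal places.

Population Q: 1 + 1 = 2
Population R: 1 + (0.35×1 + 0.65×2) = 2.65
Population S: 1 + (0.13×1 + 0.4×2.65 + 0.47×2) = 3.13
Population T: 1 + 3.13 = 4.13
Population U: 1 + (0.26×1 + 0.74×4.13) = 4.3162
Population V: 1 + 4.3162 = 5.3162

5.32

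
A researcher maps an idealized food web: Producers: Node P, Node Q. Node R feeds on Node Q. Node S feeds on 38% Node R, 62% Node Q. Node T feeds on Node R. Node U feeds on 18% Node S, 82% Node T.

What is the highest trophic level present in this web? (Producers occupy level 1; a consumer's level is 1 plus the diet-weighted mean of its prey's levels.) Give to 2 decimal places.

3.89

Node R: 1 + 1 = 2
Node S: 1 + (0.38×2 + 0.62×1) = 2.38
Node T: 1 + 2 = 3
Node U: 1 + (0.18×2.38 + 0.82×3) = 3.8884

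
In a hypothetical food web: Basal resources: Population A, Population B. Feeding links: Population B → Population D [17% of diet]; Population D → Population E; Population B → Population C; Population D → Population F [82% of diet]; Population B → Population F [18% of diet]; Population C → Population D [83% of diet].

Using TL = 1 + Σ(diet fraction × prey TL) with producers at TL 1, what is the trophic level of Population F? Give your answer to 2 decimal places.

3.50

Population C: 1 + 1 = 2
Population D: 1 + (0.17×1 + 0.83×2) = 2.83
Population E: 1 + 2.83 = 3.83
Population F: 1 + (0.18×1 + 0.82×2.83) = 3.5006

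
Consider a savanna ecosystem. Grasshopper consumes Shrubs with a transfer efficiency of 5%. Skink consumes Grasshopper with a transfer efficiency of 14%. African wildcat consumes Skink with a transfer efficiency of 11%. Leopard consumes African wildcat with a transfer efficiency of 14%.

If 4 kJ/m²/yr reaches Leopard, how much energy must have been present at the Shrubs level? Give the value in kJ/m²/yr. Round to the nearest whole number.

37106 kJ/m²/yr

Cumulative transfer efficiency: 0.05 × 0.14 × 0.11 × 0.14 = 0.0001078
Shrubs energy = 4 / 0.0001078 = 37106 kJ/m²/yr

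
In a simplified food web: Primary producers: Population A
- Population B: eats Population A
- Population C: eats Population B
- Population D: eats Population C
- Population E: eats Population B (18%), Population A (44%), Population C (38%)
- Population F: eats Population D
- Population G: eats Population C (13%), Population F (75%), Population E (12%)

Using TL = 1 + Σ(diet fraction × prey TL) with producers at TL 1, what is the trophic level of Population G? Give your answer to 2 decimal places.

5.49

Population B: 1 + 1 = 2
Population C: 1 + 2 = 3
Population D: 1 + 3 = 4
Population E: 1 + (0.18×2 + 0.44×1 + 0.38×3) = 2.94
Population F: 1 + 4 = 5
Population G: 1 + (0.13×3 + 0.75×5 + 0.12×2.94) = 5.4928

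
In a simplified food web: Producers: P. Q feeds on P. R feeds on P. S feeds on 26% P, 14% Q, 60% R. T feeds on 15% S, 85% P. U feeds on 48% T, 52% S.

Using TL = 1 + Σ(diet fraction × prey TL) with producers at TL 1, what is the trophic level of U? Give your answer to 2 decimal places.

Q: 1 + 1 = 2
R: 1 + 1 = 2
S: 1 + (0.26×1 + 0.14×2 + 0.6×2) = 2.74
T: 1 + (0.15×2.74 + 0.85×1) = 2.261
U: 1 + (0.48×2.261 + 0.52×2.74) = 3.51008

3.51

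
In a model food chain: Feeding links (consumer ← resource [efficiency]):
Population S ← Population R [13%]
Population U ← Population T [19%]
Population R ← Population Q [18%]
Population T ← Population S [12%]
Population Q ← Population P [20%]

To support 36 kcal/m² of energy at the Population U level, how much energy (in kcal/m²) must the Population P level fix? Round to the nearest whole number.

Cumulative transfer efficiency: 0.2 × 0.18 × 0.13 × 0.12 × 0.19 = 0.000106704
Population P energy = 36 / 0.000106704 = 337382 kcal/m²

337382 kcal/m²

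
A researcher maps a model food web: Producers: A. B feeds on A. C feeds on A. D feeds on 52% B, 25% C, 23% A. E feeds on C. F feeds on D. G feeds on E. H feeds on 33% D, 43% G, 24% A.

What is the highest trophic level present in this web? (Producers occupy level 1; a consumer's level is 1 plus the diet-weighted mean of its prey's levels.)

B: 1 + 1 = 2
C: 1 + 1 = 2
D: 1 + (0.52×2 + 0.25×2 + 0.23×1) = 2.77
E: 1 + 2 = 3
F: 1 + 2.77 = 3.77
G: 1 + 3 = 4
H: 1 + (0.33×2.77 + 0.43×4 + 0.24×1) = 3.8741

4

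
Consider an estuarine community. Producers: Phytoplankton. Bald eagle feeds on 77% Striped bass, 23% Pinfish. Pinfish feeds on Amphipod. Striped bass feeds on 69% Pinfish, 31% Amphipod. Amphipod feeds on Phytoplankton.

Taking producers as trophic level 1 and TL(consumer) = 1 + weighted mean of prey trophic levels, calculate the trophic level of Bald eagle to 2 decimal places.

Amphipod: 1 + 1 = 2
Pinfish: 1 + 2 = 3
Striped bass: 1 + (0.69×3 + 0.31×2) = 3.69
Bald eagle: 1 + (0.77×3.69 + 0.23×3) = 4.5313

4.53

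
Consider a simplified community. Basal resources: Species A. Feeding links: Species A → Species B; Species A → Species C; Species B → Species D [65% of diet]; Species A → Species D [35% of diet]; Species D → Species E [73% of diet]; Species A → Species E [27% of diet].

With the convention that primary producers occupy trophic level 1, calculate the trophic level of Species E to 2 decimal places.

3.20

Species B: 1 + 1 = 2
Species C: 1 + 1 = 2
Species D: 1 + (0.65×2 + 0.35×1) = 2.65
Species E: 1 + (0.73×2.65 + 0.27×1) = 3.2045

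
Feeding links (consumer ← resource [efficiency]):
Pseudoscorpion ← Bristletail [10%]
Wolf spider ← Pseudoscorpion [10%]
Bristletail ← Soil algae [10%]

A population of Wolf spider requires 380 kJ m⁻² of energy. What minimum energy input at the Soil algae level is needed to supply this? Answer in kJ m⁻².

Cumulative transfer efficiency: 0.1 × 0.1 × 0.1 = 0.001
Soil algae energy = 380 / 0.001 = 380000 kJ m⁻²

380000 kJ m⁻²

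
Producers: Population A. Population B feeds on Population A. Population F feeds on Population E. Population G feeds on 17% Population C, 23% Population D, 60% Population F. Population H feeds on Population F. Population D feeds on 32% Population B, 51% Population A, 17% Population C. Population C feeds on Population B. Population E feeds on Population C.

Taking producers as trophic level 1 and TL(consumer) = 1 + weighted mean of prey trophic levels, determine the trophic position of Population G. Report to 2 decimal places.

5.12

Population B: 1 + 1 = 2
Population C: 1 + 2 = 3
Population D: 1 + (0.32×2 + 0.51×1 + 0.17×3) = 2.66
Population E: 1 + 3 = 4
Population F: 1 + 4 = 5
Population G: 1 + (0.17×3 + 0.23×2.66 + 0.6×5) = 5.1218
Population H: 1 + 5 = 6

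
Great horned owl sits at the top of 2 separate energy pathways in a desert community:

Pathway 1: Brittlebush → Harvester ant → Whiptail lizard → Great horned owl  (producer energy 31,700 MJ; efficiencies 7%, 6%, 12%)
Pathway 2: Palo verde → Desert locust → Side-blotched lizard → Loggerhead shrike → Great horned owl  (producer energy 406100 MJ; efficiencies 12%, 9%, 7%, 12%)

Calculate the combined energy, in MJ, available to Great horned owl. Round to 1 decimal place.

52.8 MJ

Pathway 1: 31700 × 0.07 × 0.06 × 0.12 = 15.9768 MJ
Pathway 2: 406100 × 0.12 × 0.09 × 0.07 × 0.12 = 36.841392 MJ
Total at Great horned owl: 15.9768 + 36.841392 = 52.818192 MJ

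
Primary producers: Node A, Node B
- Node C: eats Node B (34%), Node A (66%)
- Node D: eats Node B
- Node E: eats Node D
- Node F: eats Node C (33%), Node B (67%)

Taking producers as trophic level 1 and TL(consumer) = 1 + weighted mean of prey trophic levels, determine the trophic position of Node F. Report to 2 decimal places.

Node C: 1 + (0.34×1 + 0.66×1) = 2
Node D: 1 + 1 = 2
Node E: 1 + 2 = 3
Node F: 1 + (0.33×2 + 0.67×1) = 2.33

2.33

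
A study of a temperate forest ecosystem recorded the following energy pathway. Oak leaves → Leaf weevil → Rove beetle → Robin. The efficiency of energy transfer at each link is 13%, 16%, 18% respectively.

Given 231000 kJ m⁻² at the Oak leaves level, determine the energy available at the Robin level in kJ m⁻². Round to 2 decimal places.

Leaf weevil: 231000 × 0.13 = 30030 kJ m⁻²
Rove beetle: 30030 × 0.16 = 4804.8 kJ m⁻²
Robin: 4804.8 × 0.18 = 864.864 kJ m⁻²

864.86 kJ m⁻²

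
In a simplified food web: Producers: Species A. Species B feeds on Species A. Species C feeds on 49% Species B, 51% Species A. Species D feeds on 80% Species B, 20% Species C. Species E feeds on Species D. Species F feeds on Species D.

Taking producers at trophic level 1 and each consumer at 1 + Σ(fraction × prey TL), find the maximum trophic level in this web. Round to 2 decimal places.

Species B: 1 + 1 = 2
Species C: 1 + (0.49×2 + 0.51×1) = 2.49
Species D: 1 + (0.8×2 + 0.2×2.49) = 3.098
Species E: 1 + 3.098 = 4.098
Species F: 1 + 3.098 = 4.098

4.10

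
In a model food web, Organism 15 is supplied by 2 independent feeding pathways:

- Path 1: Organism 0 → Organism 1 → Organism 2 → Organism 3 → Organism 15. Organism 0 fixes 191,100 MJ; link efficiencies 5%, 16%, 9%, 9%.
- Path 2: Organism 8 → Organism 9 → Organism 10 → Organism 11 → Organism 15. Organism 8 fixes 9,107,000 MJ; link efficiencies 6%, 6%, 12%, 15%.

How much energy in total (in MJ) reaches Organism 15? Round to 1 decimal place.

602.5 MJ

Path 1: 191100 × 0.05 × 0.16 × 0.09 × 0.09 = 12.38328 MJ
Path 2: 9107000 × 0.06 × 0.06 × 0.12 × 0.15 = 590.1336 MJ
Total at Organism 15: 12.38328 + 590.1336 = 602.51688 MJ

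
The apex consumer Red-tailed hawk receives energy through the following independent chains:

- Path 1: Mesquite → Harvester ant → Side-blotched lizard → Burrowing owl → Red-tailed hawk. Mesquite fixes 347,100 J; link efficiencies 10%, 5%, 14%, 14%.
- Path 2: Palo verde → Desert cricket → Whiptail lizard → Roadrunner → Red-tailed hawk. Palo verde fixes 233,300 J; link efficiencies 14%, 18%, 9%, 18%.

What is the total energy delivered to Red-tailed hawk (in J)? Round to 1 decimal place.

Path 1: 347100 × 0.1 × 0.05 × 0.14 × 0.14 = 34.0158 J
Path 2: 233300 × 0.14 × 0.18 × 0.09 × 0.18 = 95.242392 J
Total at Red-tailed hawk: 34.0158 + 95.242392 = 129.258192 J

129.3 J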